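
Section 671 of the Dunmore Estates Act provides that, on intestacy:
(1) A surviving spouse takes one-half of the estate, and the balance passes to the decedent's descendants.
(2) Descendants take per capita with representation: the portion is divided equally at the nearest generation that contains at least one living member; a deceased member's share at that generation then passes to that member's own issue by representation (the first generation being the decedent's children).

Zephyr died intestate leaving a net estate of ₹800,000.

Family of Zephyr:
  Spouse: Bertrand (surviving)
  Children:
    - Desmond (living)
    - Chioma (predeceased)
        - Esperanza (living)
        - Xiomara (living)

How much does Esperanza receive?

Bertrand takes one-half of ₹800,000 = ₹400,000. The remaining ₹400,000 passes to the descendants.
The descendants' portion (₹400,000) is divided into 2 shares of ₹200,000: Desmond takes ₹200,000; Chioma's ₹200,000 share passes to Chioma's issue.
Chioma's share (₹200,000) is divided into 2 shares of ₹100,000: Esperanza and Xiomara each take ₹100,000.

Esperanza receives ₹100,000.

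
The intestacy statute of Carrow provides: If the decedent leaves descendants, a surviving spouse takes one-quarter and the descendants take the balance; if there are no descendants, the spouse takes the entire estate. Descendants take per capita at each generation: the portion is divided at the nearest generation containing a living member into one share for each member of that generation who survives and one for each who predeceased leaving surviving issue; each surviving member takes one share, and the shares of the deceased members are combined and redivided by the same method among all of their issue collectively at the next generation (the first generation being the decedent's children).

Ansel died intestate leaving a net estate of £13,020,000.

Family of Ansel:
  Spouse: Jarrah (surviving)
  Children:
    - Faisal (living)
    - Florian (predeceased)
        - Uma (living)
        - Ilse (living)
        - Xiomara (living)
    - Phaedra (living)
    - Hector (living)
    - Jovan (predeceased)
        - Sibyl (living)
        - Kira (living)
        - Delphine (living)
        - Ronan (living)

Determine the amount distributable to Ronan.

Ronan receives £558,000.

Jarrah takes one-quarter of £13,020,000 = £3,255,000. The remaining £9,765,000 passes to the descendants.
The descendants' portion (£9,765,000) is divided at the children's generation into 5 shares of £1,953,000. Faisal, Phaedra, and Hector each take £1,953,000. The 2 shares of the deceased (Florian and Jovan) are combined into a pool of £3,906,000.
That pool (£3,906,000) is divided at the grandchildren's generation equally among Uma, Ilse, Xiomara, Sibyl, Kira, Delphine, and Ronan: £558,000 each.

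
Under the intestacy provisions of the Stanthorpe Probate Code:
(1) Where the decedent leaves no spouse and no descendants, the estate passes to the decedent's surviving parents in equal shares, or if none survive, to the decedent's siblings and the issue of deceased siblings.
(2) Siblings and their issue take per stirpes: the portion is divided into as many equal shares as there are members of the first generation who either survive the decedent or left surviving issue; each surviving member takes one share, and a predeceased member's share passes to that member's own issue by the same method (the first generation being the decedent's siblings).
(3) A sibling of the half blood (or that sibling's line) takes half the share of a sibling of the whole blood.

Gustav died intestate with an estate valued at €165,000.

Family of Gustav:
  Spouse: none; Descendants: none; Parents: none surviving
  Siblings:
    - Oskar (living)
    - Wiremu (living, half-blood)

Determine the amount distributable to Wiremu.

Wiremu receives €55,000.

The entire €165,000 passes to the siblings and their issue.
Counting each half-blood sibling's line as half a unit, there are 3/2 units in €165,000, so one unit is €110,000. Whole-blood lines (Oskar) take €110,000 each; half-blood lines (Wiremu) take €55,000 each.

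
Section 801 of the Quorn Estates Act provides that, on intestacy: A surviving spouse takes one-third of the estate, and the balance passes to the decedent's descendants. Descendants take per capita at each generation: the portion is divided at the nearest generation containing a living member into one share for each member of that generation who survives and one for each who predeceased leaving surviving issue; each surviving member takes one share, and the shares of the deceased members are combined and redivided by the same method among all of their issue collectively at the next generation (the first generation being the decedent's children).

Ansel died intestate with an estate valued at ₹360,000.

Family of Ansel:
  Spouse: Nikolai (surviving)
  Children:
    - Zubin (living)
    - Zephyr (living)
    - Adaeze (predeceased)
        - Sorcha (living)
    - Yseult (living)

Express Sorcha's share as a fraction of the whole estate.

Sorcha receives 1/6 of the estate.

Nikolai takes one-third of ₹360,000 = ₹120,000. The remaining ₹240,000 passes to the descendants.
The descendants' portion (₹240,000) is divided at the children's generation into 4 shares of ₹60,000. Zubin, Zephyr, and Yseult each take ₹60,000. The remaining share for the deceased Adaeze (₹60,000) is carried to the next generation.
That pool (₹60,000) passes entirely to Sorcha, the sole taker at the grandchildren's generation.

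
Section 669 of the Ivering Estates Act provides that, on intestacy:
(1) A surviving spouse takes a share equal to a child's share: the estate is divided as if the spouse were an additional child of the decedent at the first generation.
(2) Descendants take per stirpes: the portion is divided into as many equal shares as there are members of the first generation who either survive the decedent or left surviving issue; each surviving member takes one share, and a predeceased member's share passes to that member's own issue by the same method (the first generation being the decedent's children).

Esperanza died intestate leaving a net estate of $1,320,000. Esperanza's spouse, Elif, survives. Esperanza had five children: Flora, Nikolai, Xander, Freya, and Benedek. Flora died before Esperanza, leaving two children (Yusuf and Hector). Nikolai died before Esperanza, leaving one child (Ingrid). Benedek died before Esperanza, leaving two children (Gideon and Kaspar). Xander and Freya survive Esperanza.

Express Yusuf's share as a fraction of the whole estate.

The spouse counts as an additional share at the children's level, so there are 6 primary shares of $220,000. Elif takes one such share ($220,000).
The children's combined portion ($1,100,000) is divided into 5 shares of $220,000: Xander and Freya each take $220,000; Flora's $220,000 share passes to Flora's issue; Nikolai's $220,000 share passes to Nikolai's issue; Benedek's $220,000 share passes to Benedek's issue.
Flora's share ($220,000) is divided into 2 shares of $110,000: Yusuf and Hector each take $110,000.
Nikolai's share ($220,000) passes entirely to Ingrid.
Benedek's share ($220,000) is divided into 2 shares of $110,000: Gideon and Kaspar each take $110,000.

Yusuf receives 1/12 of the estate.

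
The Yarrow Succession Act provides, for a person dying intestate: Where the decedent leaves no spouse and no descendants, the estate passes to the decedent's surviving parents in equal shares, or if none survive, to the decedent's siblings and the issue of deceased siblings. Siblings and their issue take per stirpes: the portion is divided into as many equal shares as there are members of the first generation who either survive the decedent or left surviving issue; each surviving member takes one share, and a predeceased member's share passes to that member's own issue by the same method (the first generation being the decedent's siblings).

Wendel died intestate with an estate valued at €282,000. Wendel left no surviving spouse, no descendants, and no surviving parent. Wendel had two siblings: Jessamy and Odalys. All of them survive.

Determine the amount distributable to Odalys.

Odalys receives €141,000.

The entire €282,000 passes to the siblings and their issue.
That amount (€282,000) is divided into 2 shares of €141,000: Jessamy and Odalys each take €141,000.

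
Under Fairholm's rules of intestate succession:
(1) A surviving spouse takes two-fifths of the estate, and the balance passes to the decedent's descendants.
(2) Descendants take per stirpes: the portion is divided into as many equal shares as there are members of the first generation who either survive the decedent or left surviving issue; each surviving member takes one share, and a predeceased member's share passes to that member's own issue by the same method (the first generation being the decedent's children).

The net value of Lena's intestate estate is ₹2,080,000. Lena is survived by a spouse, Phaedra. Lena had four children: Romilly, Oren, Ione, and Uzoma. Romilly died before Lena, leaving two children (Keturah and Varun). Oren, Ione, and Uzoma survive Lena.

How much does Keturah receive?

Keturah receives ₹156,000.

Phaedra takes two-fifths of ₹2,080,000 = ₹832,000. The remaining ₹1,248,000 passes to the descendants.
The descendants' portion (₹1,248,000) is divided into 4 shares of ₹312,000: Oren, Ione, and Uzoma each take ₹312,000; Romilly's ₹312,000 share passes to Romilly's issue.
Romilly's share (₹312,000) is divided into 2 shares of ₹156,000: Keturah and Varun each take ₹156,000.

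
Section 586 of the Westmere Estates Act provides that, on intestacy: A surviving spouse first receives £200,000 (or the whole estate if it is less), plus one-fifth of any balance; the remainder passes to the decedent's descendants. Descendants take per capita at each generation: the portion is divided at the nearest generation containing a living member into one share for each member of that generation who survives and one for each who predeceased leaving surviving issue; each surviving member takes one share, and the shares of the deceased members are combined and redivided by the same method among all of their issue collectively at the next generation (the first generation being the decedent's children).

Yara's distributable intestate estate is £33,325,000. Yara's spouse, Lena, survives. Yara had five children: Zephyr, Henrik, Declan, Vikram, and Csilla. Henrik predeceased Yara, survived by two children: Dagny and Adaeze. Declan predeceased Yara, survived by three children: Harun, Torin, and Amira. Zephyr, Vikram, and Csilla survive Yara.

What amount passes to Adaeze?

Adaeze receives £2,120,000.

Lena first takes £200,000, leaving a balance of £33,125,000. Lena then takes one-fifth of the balance (£6,625,000), for a total of £6,825,000. The remaining £26,500,000 passes to the descendants.
The descendants' portion (£26,500,000) is divided at the children's generation into 5 shares of £5,300,000. Zephyr, Vikram, and Csilla each take £5,300,000. The 2 shares of the deceased (Henrik and Declan) are combined into a pool of £10,600,000.
That pool (£10,600,000) is divided at the grandchildren's generation equally among Dagny, Adaeze, Harun, Torin, and Amira: £2,120,000 each.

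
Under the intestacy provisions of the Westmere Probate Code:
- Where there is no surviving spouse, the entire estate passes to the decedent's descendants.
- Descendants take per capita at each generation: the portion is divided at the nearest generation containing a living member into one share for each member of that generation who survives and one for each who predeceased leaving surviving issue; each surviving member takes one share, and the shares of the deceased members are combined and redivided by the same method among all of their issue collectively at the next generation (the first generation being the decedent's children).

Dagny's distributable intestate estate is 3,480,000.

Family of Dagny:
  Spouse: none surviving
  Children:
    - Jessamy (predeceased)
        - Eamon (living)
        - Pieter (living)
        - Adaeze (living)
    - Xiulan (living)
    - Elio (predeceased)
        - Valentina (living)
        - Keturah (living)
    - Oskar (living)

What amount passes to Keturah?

Keturah receives 348,000.

The entire 3,480,000 passes to the descendants.
That amount (3,480,000) is divided at the children's generation into 4 shares of 870,000. Xiulan and Oskar each take 870,000. The 2 shares of the deceased (Jessamy and Elio) are combined into a pool of 1,740,000.
That pool (1,740,000) is divided at the grandchildren's generation equally among Eamon, Pieter, Adaeze, Valentina, and Keturah: 348,000 each.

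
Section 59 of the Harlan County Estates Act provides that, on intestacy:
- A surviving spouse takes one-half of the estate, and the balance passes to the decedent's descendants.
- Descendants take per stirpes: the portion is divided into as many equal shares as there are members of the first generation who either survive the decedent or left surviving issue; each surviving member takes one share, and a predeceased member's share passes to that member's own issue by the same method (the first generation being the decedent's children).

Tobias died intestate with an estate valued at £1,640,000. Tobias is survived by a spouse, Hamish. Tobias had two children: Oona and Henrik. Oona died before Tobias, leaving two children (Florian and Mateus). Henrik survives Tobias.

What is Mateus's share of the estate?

Mateus receives £205,000.

Hamish takes one-half of £1,640,000 = £820,000. The remaining £820,000 passes to the descendants.
The descendants' portion (£820,000) is divided into 2 shares of £410,000: Henrik takes £410,000; Oona's £410,000 share passes to Oona's issue.
Oona's share (£410,000) is divided into 2 shares of £205,000: Florian and Mateus each take £205,000.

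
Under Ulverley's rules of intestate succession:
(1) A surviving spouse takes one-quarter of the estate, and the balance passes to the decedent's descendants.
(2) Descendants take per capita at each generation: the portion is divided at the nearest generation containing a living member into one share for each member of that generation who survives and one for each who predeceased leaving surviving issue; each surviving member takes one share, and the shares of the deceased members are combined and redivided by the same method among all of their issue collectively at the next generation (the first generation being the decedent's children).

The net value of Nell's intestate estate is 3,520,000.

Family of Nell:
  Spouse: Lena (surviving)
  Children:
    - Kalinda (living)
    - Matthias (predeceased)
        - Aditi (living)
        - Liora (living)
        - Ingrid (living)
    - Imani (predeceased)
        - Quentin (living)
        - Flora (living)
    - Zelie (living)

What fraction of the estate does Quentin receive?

Quentin receives 3/40 of the estate.

Lena takes one-quarter of 3,520,000 = 880,000. The remaining 2,640,000 passes to the descendants.
The descendants' portion (2,640,000) is divided at the children's generation into 4 shares of 660,000. Kalinda and Zelie each take 660,000. The 2 shares of the deceased (Matthias and Imani) are combined into a pool of 1,320,000.
That pool (1,320,000) is divided at the grandchildren's generation equally among Aditi, Liora, Ingrid, Quentin, and Flora: 264,000 each.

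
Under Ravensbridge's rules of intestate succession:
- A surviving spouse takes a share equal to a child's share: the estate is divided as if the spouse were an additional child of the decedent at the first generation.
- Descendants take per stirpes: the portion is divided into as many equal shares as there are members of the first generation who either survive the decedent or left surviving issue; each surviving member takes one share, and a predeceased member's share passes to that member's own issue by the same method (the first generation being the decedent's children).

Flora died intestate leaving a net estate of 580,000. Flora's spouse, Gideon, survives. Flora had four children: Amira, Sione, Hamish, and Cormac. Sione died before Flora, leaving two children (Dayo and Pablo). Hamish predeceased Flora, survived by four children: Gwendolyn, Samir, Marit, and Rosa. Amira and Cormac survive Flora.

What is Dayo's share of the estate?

Dayo receives 58,000.

The spouse counts as an additional share at the children's level, so there are 5 primary shares of 116,000. Gideon takes one such share (116,000).
The children's combined portion (464,000) is divided into 4 shares of 116,000: Amira and Cormac each take 116,000; Sione's 116,000 share passes to Sione's issue; Hamish's 116,000 share passes to Hamish's issue.
Sione's share (116,000) is divided into 2 shares of 58,000: Dayo and Pablo each take 58,000.
Hamish's share (116,000) is divided into 4 shares of 29,000: Gwendolyn, Samir, Marit, and Rosa each take 29,000.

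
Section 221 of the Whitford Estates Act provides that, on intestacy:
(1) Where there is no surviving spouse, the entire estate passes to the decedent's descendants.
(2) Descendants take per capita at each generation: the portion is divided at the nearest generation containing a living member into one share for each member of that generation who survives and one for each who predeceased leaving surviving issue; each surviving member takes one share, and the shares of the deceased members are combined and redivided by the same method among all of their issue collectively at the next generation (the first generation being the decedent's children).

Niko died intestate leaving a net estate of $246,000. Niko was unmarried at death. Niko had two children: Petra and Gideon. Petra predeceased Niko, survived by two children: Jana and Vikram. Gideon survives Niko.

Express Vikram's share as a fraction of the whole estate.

The entire $246,000 passes to the descendants.
That amount ($246,000) is divided at the children's generation into 2 shares of $123,000. Gideon takes $123,000. The remaining share for the deceased Petra ($123,000) is carried to the next generation.
That pool ($123,000) is divided at the grandchildren's generation equally among Jana and Vikram: $61,500 each.

Vikram receives 1/4 of the estate.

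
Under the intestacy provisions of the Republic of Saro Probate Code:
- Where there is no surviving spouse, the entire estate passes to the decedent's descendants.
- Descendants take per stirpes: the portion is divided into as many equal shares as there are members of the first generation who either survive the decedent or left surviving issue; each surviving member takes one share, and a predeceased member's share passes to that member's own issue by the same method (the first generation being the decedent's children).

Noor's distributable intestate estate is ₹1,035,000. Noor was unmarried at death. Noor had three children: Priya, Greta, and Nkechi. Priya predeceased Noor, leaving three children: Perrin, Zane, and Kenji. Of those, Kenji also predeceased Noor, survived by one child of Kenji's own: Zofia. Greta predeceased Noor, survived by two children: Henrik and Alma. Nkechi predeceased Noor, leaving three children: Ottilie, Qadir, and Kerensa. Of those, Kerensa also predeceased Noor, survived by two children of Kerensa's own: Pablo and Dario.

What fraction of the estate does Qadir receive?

The entire ₹1,035,000 passes to the descendants.
That amount (₹1,035,000) is divided into 3 shares of ₹345,000: Priya's ₹345,000 share passes to Priya's issue; Greta's ₹345,000 share passes to Greta's issue; Nkechi's ₹345,000 share passes to Nkechi's issue.
Priya's share (₹345,000) is divided into 3 shares of ₹115,000: Perrin and Zane each take ₹115,000; Kenji's ₹115,000 share passes to Kenji's issue.
Kenji's share (₹115,000) passes entirely to Zofia.
Greta's share (₹345,000) is divided into 2 shares of ₹172,500: Henrik and Alma each take ₹172,500.
Nkechi's share (₹345,000) is divided into 3 shares of ₹115,000: Ottilie and Qadir each take ₹115,000; Kerensa's ₹115,000 share passes to Kerensa's issue.
Kerensa's share (₹115,000) is divided into 2 shares of ₹57,500: Pablo and Dario each take ₹57,500.

Qadir receives 1/9 of the estate.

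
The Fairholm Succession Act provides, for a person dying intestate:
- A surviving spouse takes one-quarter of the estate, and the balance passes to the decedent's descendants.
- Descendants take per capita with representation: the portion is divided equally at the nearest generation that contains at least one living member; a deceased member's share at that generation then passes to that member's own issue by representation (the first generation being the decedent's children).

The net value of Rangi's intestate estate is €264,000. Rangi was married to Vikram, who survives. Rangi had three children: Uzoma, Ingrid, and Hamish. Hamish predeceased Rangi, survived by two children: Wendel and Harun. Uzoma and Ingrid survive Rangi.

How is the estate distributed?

Vikram: €66,000; Uzoma: €66,000; Ingrid: €66,000; Wendel: €33,000; Harun: €33,000

Vikram takes one-quarter of €264,000 = €66,000. The remaining €198,000 passes to the descendants.
The descendants' portion (€198,000) is divided into 3 shares of €66,000: Uzoma and Ingrid each take €66,000; Hamish's €66,000 share passes to Hamish's issue.
Hamish's share (€66,000) is divided into 2 shares of €33,000: Wendel and Harun each take €33,000.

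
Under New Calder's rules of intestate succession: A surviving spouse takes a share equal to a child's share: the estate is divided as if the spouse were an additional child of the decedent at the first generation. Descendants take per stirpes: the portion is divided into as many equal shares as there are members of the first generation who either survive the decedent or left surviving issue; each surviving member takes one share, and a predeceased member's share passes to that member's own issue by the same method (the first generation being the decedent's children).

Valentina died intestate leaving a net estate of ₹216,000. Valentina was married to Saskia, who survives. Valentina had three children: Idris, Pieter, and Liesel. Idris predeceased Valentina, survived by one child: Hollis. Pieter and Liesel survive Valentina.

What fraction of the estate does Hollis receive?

Hollis receives 1/4 of the estate.

The spouse counts as an additional share at the children's level, so there are 4 primary shares of ₹54,000. Saskia takes one such share (₹54,000).
The children's combined portion (₹162,000) is divided into 3 shares of ₹54,000: Pieter and Liesel each take ₹54,000; Idris's ₹54,000 share passes to Idris's issue.
Idris's share (₹54,000) passes entirely to Hollis.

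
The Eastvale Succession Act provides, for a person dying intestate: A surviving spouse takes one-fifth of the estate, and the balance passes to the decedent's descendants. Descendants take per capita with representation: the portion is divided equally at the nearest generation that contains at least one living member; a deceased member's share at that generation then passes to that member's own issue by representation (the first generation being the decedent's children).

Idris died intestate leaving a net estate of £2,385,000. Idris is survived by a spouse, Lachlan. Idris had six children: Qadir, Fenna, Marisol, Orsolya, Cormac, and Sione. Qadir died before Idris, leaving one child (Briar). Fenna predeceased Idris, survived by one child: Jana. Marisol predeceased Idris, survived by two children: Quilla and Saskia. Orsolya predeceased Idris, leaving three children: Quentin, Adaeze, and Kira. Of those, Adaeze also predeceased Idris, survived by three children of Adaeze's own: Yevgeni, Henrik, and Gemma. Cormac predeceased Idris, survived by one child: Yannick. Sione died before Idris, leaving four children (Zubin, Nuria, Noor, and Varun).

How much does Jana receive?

Lachlan takes one-fifth of £2,385,000 = £477,000. The remaining £1,908,000 passes to the descendants.
No child survives, so the initial division is made at the grandchildren's generation.
The descendants' portion (£1,908,000) is divided into 12 shares of £159,000: Briar, Jana, Quilla, Saskia, Quentin, Kira, Yannick, Zubin, Nuria, Noor, and Varun each take £159,000; Adaeze's £159,000 share passes to Adaeze's issue.
Adaeze's share (£159,000) is divided into 3 shares of £53,000: Yevgeni, Henrik, and Gemma each take £53,000.

Jana receives £159,000.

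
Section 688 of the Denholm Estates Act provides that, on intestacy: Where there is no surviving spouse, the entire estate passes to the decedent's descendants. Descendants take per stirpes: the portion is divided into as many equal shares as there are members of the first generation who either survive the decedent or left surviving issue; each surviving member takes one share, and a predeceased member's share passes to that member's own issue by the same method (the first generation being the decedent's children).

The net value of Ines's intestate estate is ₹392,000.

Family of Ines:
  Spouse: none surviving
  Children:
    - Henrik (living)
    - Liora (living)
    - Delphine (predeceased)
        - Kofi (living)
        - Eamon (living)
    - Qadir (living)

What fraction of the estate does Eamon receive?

The entire ₹392,000 passes to the descendants.
That amount (₹392,000) is divided into 4 shares of ₹98,000: Henrik, Liora, and Qadir each take ₹98,000; Delphine's ₹98,000 share passes to Delphine's issue.
Delphine's share (₹98,000) is divided into 2 shares of ₹49,000: Kofi and Eamon each take ₹49,000.

Eamon receives 1/8 of the estate.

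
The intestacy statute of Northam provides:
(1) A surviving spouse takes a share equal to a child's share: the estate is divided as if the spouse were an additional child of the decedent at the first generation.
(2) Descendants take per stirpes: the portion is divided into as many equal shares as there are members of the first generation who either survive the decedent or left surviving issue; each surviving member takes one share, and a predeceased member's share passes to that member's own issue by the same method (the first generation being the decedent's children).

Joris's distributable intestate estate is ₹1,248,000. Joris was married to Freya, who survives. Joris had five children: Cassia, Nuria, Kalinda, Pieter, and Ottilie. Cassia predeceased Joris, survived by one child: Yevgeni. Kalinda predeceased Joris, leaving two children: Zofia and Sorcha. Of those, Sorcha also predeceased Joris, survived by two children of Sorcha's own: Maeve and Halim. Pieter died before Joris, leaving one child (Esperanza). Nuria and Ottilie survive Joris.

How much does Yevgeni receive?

The spouse counts as an additional share at the children's level, so there are 6 primary shares of ₹208,000. Freya takes one such share (₹208,000).
The children's combined portion (₹1,040,000) is divided into 5 shares of ₹208,000: Nuria and Ottilie each take ₹208,000; Cassia's ₹208,000 share passes to Cassia's issue; Kalinda's ₹208,000 share passes to Kalinda's issue; Pieter's ₹208,000 share passes to Pieter's issue.
Cassia's share (₹208,000) passes entirely to Yevgeni.
Kalinda's share (₹208,000) is divided into 2 shares of ₹104,000: Zofia takes ₹104,000; Sorcha's ₹104,000 share passes to Sorcha's issue.
Sorcha's share (₹104,000) is divided into 2 shares of ₹52,000: Maeve and Halim each take ₹52,000.
Pieter's share (₹208,000) passes entirely to Esperanza.

Yevgeni receives ₹208,000.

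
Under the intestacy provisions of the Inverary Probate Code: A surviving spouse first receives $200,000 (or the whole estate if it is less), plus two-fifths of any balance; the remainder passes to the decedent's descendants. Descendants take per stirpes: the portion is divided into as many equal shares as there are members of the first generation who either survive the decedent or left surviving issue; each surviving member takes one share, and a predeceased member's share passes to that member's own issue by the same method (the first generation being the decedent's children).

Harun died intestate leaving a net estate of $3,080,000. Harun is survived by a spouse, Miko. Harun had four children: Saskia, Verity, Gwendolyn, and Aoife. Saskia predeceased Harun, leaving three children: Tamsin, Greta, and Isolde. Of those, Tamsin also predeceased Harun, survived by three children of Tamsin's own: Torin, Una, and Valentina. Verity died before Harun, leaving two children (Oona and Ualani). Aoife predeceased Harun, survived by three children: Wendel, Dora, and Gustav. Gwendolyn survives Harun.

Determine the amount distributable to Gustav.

Gustav receives $144,000.

Miko first takes $200,000, leaving a balance of $2,880,000. Miko then takes two-fifths of the balance ($1,152,000), for a total of $1,352,000. The remaining $1,728,000 passes to the descendants.
The descendants' portion ($1,728,000) is divided into 4 shares of $432,000: Gwendolyn takes $432,000; Saskia's $432,000 share passes to Saskia's issue; Verity's $432,000 share passes to Verity's issue; Aoife's $432,000 share passes to Aoife's issue.
Saskia's share ($432,000) is divided into 3 shares of $144,000: Greta and Isolde each take $144,000; Tamsin's $144,000 share passes to Tamsin's issue.
Tamsin's share ($144,000) is divided into 3 shares of $48,000: Torin, Una, and Valentina each take $48,000.
Verity's share ($432,000) is divided into 2 shares of $216,000: Oona and Ualani each take $216,000.
Aoife's share ($432,000) is divided into 3 shares of $144,000: Wendel, Dora, and Gustav each take $144,000.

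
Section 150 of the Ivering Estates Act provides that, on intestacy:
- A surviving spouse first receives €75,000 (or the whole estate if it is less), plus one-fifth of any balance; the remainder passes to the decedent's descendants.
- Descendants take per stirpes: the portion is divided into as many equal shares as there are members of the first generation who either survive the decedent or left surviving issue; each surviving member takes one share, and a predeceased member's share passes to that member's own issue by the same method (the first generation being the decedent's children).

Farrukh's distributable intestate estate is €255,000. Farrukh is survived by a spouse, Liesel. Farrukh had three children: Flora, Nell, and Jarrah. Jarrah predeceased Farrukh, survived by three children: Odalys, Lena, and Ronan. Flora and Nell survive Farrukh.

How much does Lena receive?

Lena receives €16,000.

Liesel first takes €75,000, leaving a balance of €180,000. Liesel then takes one-fifth of the balance (€36,000), for a total of €111,000. The remaining €144,000 passes to the descendants.
The descendants' portion (€144,000) is divided into 3 shares of €48,000: Flora and Nell each take €48,000; Jarrah's €48,000 share passes to Jarrah's issue.
Jarrah's share (€48,000) is divided into 3 shares of €16,000: Odalys, Lena, and Ronan each take €16,000.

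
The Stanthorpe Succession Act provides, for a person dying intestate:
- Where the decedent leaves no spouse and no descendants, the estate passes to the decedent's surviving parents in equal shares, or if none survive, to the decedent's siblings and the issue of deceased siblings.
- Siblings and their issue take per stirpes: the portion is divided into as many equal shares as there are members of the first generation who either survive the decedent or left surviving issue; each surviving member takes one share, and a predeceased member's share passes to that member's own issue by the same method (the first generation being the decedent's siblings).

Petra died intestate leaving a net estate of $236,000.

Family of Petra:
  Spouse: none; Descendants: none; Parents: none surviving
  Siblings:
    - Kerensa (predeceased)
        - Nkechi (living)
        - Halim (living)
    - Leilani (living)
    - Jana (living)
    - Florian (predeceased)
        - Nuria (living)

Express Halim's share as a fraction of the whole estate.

Halim receives 1/8 of the estate.

The entire $236,000 passes to the siblings and their issue.
That amount ($236,000) is divided into 4 shares of $59,000: Leilani and Jana each take $59,000; Kerensa's $59,000 share passes to Kerensa's issue; Florian's $59,000 share passes to Florian's issue.
Kerensa's share ($59,000) is divided into 2 shares of $29,500: Nkechi and Halim each take $29,500.
Florian's share ($59,000) passes entirely to Nuria.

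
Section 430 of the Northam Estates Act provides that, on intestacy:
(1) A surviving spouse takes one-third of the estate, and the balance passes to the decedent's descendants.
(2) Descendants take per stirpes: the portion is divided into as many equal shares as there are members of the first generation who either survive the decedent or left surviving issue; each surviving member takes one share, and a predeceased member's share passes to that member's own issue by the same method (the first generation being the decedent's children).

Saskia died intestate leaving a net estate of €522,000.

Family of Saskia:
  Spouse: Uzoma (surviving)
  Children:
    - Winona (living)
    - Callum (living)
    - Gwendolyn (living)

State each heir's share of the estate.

Uzoma: €174,000; Winona: €116,000; Callum: €116,000; Gwendolyn: €116,000

Uzoma takes one-third of €522,000 = €174,000. The remaining €348,000 passes to the descendants.
The descendants' portion (€348,000) is divided into 3 shares of €116,000: Winona, Callum, and Gwendolyn each take €116,000.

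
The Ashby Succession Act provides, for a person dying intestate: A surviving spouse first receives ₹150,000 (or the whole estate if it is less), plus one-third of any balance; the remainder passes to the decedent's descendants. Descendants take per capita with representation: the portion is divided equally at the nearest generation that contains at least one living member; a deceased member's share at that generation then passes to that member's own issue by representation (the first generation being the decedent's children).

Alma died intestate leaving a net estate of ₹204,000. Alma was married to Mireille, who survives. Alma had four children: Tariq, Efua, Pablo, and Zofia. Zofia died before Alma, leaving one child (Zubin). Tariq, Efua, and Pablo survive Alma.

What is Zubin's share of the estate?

Mireille first takes ₹150,000, leaving a balance of ₹54,000. Mireille then takes one-third of the balance (₹18,000), for a total of ₹168,000. The remaining ₹36,000 passes to the descendants.
The descendants' portion (₹36,000) is divided into 4 shares of ₹9,000: Tariq, Efua, and Pablo each take ₹9,000; Zofia's ₹9,000 share passes to Zofia's issue.
Zofia's share (₹9,000) passes entirely to Zubin.

Zubin receives ₹9,000.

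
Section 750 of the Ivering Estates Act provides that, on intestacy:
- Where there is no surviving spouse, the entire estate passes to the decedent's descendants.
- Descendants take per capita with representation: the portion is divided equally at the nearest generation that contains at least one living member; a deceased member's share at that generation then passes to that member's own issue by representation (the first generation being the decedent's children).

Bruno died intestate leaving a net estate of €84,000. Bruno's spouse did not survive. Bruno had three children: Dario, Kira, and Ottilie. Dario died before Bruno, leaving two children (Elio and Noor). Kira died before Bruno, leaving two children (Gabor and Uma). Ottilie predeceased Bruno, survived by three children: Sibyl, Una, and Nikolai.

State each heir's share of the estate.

Elio: €12,000; Noor: €12,000; Gabor: €12,000; Uma: €12,000; Sibyl: €12,000; Una: €12,000; Nikolai: €12,000

The entire €84,000 passes to the descendants.
No child survives, so the initial division is made at the grandchildren's generation.
That amount (€84,000) is divided into 7 shares of €12,000: Elio, Noor, Gabor, Uma, Sibyl, Una, and Nikolai each take €12,000.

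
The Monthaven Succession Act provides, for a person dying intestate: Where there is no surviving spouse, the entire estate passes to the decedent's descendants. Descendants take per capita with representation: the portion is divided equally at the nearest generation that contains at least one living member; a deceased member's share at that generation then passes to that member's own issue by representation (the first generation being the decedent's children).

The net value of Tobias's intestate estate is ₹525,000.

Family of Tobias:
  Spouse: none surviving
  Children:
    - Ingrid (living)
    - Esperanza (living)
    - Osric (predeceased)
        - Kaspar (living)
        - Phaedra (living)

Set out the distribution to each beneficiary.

The entire ₹525,000 passes to the descendants.
That amount (₹525,000) is divided into 3 shares of ₹175,000: Ingrid and Esperanza each take ₹175,000; Osric's ₹175,000 share passes to Osric's issue.
Osric's share (₹175,000) is divided into 2 shares of ₹87,500: Kaspar and Phaedra each take ₹87,500.

Ingrid: ₹175,000; Esperanza: ₹175,000; Kaspar: ₹87,500; Phaedra: ₹87,500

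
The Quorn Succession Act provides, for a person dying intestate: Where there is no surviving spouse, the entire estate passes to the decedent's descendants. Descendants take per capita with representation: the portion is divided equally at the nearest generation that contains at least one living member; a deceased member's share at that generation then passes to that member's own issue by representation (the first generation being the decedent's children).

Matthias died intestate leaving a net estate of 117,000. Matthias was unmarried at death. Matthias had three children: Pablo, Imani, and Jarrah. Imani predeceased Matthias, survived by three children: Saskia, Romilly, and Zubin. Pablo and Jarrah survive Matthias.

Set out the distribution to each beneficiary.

Pablo: 39,000; Saskia: 13,000; Romilly: 13,000; Zubin: 13,000; Jarrah: 39,000

The entire 117,000 passes to the descendants.
That amount (117,000) is divided into 3 shares of 39,000: Pablo and Jarrah each take 39,000; Imani's 39,000 share passes to Imani's issue.
Imani's share (39,000) is divided into 3 shares of 13,000: Saskia, Romilly, and Zubin each take 13,000.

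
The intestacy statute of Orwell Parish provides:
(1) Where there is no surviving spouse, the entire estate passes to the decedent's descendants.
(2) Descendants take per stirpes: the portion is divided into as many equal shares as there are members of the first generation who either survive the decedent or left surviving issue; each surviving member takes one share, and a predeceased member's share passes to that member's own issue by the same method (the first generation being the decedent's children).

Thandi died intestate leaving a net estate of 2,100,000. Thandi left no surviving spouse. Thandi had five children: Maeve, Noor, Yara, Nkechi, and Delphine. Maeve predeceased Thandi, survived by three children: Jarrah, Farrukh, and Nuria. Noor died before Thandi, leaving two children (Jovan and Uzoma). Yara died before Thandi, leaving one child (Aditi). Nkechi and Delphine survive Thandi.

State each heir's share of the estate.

The entire 2,100,000 passes to the descendants.
That amount (2,100,000) is divided into 5 shares of 420,000: Nkechi and Delphine each take 420,000; Maeve's 420,000 share passes to Maeve's issue; Noor's 420,000 share passes to Noor's issue; Yara's 420,000 share passes to Yara's issue.
Maeve's share (420,000) is divided into 3 shares of 140,000: Jarrah, Farrukh, and Nuria each take 140,000.
Noor's share (420,000) is divided into 2 shares of 210,000: Jovan and Uzoma each take 210,000.
Yara's share (420,000) passes entirely to Aditi.

Jarrah: 140,000; Farrukh: 140,000; Nuria: 140,000; Jovan: 210,000; Uzoma: 210,000; Aditi: 420,000; Nkechi: 420,000; Delphine: 420,000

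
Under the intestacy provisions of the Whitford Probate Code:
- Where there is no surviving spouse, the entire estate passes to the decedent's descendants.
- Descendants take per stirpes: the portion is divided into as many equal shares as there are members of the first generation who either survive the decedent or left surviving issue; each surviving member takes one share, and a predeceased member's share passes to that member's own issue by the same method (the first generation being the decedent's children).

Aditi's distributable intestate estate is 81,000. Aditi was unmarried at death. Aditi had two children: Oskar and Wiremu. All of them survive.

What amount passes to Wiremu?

The entire 81,000 passes to the descendants.
That amount (81,000) is divided into 2 shares of 40,500: Oskar and Wiremu each take 40,500.

Wiremu receives 40,500.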